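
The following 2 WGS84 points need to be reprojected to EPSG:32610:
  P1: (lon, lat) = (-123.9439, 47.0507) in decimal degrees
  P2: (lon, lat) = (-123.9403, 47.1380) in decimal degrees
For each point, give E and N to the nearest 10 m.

UTM zone 10N: λ₀ = -123°, k₀ = 0.9996.
P1 (47.0507°, -123.9439°) → (428307.597, 5211230.508) m.
P2 (47.1380°, -123.9403°) → (428697.657, 5220928.617) m.

P1: E 428310 m, N 5211230 m; P2: E 428700 m, N 5220930 m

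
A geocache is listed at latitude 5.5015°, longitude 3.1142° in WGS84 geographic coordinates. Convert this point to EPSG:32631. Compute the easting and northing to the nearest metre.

Zone 31 central meridian λ₀ = 6×31 − 183 = 3°; Δλ = +0.1142°.
Transverse Mercator on WGS84 with k₀ = 0.9996 gives E = 512649.463 m, N = 608100.989 m.

E 512649 m, N 608101 m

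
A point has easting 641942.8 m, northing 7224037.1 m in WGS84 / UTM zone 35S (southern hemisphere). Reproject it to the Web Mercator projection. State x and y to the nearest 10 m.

x 3162320 m, y -2887150 m

Unproject from UTM 35S (λ₀ = 27°) → φ = -25.09279958°, λ = 28.40759958°.
Web Mercator (R = 6378137 m): x = 3162319.520 m, y = -2887147.273 m.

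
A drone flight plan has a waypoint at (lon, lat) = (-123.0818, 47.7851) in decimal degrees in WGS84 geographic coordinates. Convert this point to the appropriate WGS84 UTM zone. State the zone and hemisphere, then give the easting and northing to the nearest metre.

Zone 10N: E 493873 m, N 5292419 m

Longitude -123.0818° lies in the 6° band [-126°, -120°), giving zone 10; latitude is north of the equator, so 10N.
Zone 10 central meridian λ₀ = 6×10 − 183 = -123°; Δλ = -0.0818°.
Transverse Mercator on WGS84 with k₀ = 0.9996 gives E = 493872.790 m, N = 5292418.671 m.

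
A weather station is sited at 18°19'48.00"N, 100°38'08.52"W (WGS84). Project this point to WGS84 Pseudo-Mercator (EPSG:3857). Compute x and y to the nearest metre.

x -11202715 m, y 2076211 m

Web Mercator is spherical with R = a = 6378137 m.
x = R·λ = 6378137 × -1.756424310 = -11202714.880 m.
y = R·ln tan(π/4 + φ/2) = 6378137 × 0.325519954 = 2076210.865 m.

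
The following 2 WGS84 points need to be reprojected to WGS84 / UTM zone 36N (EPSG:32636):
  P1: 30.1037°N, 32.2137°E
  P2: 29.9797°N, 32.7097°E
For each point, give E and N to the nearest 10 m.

UTM zone 36N: λ₀ = 33°, k₀ = 0.9996.
P1 (30.1037°, 32.2137°) → (424240.966, 3330536.988) m.
P2 (29.9797°, 32.7097°) → (471995.480, 3316571.403) m.

P1: E 424240 m, N 3330540 m; P2: E 472000 m, N 3316570 m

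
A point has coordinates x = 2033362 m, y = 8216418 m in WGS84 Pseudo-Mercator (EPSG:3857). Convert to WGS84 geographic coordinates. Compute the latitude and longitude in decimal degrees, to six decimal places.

lat 59.166301°, lon 18.266002°

R = 6378137 m. λ = x/R = 18.26600163°.
φ = 2·arctan(exp(y/R)) − 90° = 2·arctan(3.62631) − 90° = 59.16630073°.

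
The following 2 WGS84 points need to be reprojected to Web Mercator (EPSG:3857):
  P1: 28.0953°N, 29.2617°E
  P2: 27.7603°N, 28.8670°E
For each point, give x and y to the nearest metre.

Web Mercator: x = R·λ, y = R·ln tan(π/4+φ/2), R = 6378137 m.
P1 (28.0953°, 29.2617°) → (3257397.544, 3260994.261) m.
P2 (27.7603°, 28.8670°) → (3213459.741, 3218786.578) m.

P1: x 3257398 m, y 3260994 m; P2: x 3213460 m, y 3218787 m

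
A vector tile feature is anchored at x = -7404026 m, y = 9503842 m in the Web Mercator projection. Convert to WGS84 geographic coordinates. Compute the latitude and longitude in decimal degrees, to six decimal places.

lat 64.600201°, lon -66.511497°

R = 6378137 m. λ = x/R = -66.51149720°.
φ = 2·arctan(exp(y/R)) − 90° = 2·arctan(4.43739) − 90° = 64.60020093°.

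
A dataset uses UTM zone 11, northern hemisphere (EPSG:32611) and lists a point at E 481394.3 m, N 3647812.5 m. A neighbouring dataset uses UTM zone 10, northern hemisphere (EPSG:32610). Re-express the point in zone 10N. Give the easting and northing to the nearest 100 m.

E 1042500 m, N 3662800 m

UTM 11N → geographic: φ = 32.96850044°, λ = -117.19909985°.
UTM 10N (λ₀ = -123°) forward: E = 1042468.525 m, N = 3662769.719 m.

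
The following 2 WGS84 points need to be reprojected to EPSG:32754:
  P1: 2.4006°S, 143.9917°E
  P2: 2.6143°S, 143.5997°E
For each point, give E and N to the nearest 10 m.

P1: E 832760 m, N 9734300 m; P2: E 789080 m, N 9710740 m

UTM zone 54S: λ₀ = 141°, k₀ = 0.9996.
P1 (-2.4006°, 143.9917°) → (832762.831, 9734295.871) m.
P2 (-2.6143°, 143.5997°) → (789081.915, 9710739.992) m.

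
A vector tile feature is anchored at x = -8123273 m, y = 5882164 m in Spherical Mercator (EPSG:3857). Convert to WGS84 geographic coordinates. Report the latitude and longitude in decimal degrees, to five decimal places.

lat 46.63170°, lon -72.97260°

R = 6378137 m. λ = x/R = -72.97260293°.
φ = 2·arctan(exp(y/R)) − 90° = 2·arctan(2.51491) − 90° = 46.63170014°.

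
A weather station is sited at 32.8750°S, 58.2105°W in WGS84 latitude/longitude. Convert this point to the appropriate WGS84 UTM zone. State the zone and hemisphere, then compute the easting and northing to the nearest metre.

Longitude -58.2105° lies in the 6° band [-60°, -54°), giving zone 21; latitude is south of the equator, so 21S.
Zone 21 central meridian λ₀ = 6×21 − 183 = -57°; Δλ = -1.2105°.
Transverse Mercator on WGS84 with k₀ = 0.9996 gives E = 386757.461 m, N = 6361921.036 m.

Zone 21S: E 386757 m, N 6361921 m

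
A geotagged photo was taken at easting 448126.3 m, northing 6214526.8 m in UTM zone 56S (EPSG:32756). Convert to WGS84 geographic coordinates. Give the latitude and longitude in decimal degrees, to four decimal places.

lat -34.2090°, lon 152.4369°

Zone 56S: λ₀ = 153°, k₀ = 0.9996, false easting 500000 m, false northing 10000000 m.
Meridian distance M = (N − FN)/k₀ = -3786988.0 m.
Inverse transverse Mercator on WGS84 gives φ = -34.20900007°, λ = 152.43689970°.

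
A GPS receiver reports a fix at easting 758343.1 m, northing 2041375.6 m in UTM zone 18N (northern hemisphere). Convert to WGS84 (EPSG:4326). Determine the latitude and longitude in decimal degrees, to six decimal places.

Zone 18N: λ₀ = -75°, k₀ = 0.9996, false easting 500000 m.
Meridian distance M = (N − FN)/k₀ = 2042192.5 m.
Inverse transverse Mercator on WGS84 gives φ = 18.44689973°, λ = -72.55399959°.

lat 18.446900°, lon -72.554000°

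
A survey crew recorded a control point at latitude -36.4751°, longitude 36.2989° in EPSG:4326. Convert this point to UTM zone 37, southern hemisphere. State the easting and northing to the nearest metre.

E 257998 m, N 5959961 m

Zone 37 central meridian λ₀ = 6×37 − 183 = 39°; Δλ = -2.7011°.
Transverse Mercator on WGS84 with k₀ = 0.9996 gives E = 257998.334 m, N = 5959961.378 m.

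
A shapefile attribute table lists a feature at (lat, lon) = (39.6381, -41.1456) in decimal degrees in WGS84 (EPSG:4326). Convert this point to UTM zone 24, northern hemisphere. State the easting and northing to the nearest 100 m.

E 315900 m, N 4389800 m

Zone 24 central meridian λ₀ = 6×24 − 183 = -39°; Δλ = -2.1456°.
Transverse Mercator on WGS84 with k₀ = 0.9996 gives E = 315880.936 m, N = 4389790.919 m.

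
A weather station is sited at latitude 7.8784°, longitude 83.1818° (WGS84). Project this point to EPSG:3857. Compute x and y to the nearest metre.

x 9259756 m, y 879796 m

Web Mercator is spherical with R = a = 6378137 m.
x = R·λ = 6378137 × 1.451796288 = 9259755.619 m.
y = R·ln tan(π/4 + φ/2) = 6378137 × 0.137939386 = 879796.298 m.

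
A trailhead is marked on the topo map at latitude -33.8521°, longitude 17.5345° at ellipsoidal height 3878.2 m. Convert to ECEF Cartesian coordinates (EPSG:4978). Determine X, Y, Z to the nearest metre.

X 5059113 m, Y 1598482 m, Z -3534995 m

WGS84: a = 6378137 m, e² = 0.006694380; N(φ) = a/√(1−e²sin²φ) = 6384772.007 m.
X = (N+h)·cosφ·cosλ = 5059112.650 m; Y = (N+h)·cosφ·sinλ = 1598481.856 m; Z = (N(1−e²)+h)·sinφ = -3534994.547 m.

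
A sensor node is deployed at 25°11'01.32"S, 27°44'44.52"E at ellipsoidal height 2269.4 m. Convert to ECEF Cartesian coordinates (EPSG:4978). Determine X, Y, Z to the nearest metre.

WGS84: a = 6378137 m, e² = 0.006694380; N(φ) = a/√(1−e²sin²φ) = 6382006.127 m.
X = (N+h)·cosφ·cosλ = 5113163.341 m; Y = (N+h)·cosφ·sinλ = 2689675.430 m; Z = (N(1−e²)+h)·sinφ = -2698468.991 m.

X 5113163 m, Y 2689675 m, Z -2698469 m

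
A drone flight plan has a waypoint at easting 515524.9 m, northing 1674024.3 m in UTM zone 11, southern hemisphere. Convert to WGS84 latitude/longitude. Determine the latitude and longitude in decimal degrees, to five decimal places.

Zone 11S: λ₀ = -117°, k₀ = 0.9996, false easting 500000 m, false northing 10000000 m.
Meridian distance M = (N − FN)/k₀ = -8329307.4 m.
Inverse transverse Mercator on WGS84 gives φ = -75.02060037°, λ = -116.46189996°.

lat -75.02060°, lon -116.46190°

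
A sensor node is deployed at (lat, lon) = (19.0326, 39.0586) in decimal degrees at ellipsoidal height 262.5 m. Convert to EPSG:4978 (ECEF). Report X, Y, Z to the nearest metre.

WGS84: a = 6378137 m, e² = 0.006694380; N(φ) = a/√(1−e²sin²φ) = 6380408.559 m.
X = (N+h)·cosφ·cosλ = 4683750.865 m; Y = (N+h)·cosφ·sinλ = 3800764.894 m; Z = (N(1−e²)+h)·sinφ = 2066846.699 m.

X 4683751 m, Y 3800765 m, Z 2066847 m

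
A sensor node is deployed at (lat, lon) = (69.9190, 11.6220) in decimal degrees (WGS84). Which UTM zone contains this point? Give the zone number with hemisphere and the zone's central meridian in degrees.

Zone 32N, central meridian 9°

UTM zone = ⌊(λ + 180)/6⌋ + 1; 11.6220° ∈ [6°, 12°) → zone 32.
Hemisphere: N (φ ≥ 0).
Central meridian λ₀ = 6×32 − 183 = 9°.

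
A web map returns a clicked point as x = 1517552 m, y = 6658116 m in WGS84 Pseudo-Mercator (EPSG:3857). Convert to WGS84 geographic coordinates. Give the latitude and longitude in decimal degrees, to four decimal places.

lat 51.2077°, lon 13.6324°

R = 6378137 m. λ = x/R = 13.63240156°.
φ = 2·arctan(exp(y/R)) − 90° = 2·arctan(2.84026) − 90° = 51.20769995°.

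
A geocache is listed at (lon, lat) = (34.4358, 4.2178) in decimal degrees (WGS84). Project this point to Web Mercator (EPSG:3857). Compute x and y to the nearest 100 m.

Web Mercator is spherical with R = a = 6378137 m.
x = R·λ = 6378137 × 0.601018091 = 3833375.721 m.
y = R·ln tan(π/4 + φ/2) = 6378137 × 0.073681075 = 469947.989 m.

x 3833400 m, y 469900 m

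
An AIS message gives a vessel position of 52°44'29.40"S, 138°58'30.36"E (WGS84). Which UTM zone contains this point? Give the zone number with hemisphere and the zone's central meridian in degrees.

Zone 54S, central meridian 141°

UTM zone = ⌊(λ + 180)/6⌋ + 1; 138.9751° ∈ [138°, 144°) → zone 54.
Hemisphere: S (φ < 0).
Central meridian λ₀ = 6×54 − 183 = 141°.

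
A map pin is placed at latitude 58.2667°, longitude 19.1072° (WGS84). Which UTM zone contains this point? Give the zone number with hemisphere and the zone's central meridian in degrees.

Zone 34N, central meridian 21°

UTM zone = ⌊(λ + 180)/6⌋ + 1; 19.1072° ∈ [18°, 24°) → zone 34.
Hemisphere: N (φ ≥ 0).
Central meridian λ₀ = 6×34 − 183 = 21°.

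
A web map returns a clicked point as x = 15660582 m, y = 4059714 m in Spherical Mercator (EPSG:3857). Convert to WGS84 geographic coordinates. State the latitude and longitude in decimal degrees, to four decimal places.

lat 34.2299°, lon 140.6814°

R = 6378137 m. λ = x/R = 140.68140169°.
φ = 2·arctan(exp(y/R)) − 90° = 2·arctan(1.88986) − 90° = 34.22990065°.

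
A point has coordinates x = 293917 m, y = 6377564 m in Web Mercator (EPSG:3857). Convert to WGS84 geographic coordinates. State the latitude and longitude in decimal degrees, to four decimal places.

R = 6378137 m. λ = x/R = 2.64030133°.
φ = 2·arctan(exp(y/R)) − 90° = 2·arctan(2.71804) − 90° = 49.60160155°.

lat 49.6016°, lon 2.6403°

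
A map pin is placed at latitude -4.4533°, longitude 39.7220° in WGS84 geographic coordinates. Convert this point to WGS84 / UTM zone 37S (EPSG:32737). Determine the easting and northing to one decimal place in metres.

Zone 37 central meridian λ₀ = 6×37 − 183 = 39°; Δλ = +0.7220°.
Transverse Mercator on WGS84 with k₀ = 0.9996 gives E = 580101.696 m, N = 9507727.415 m.

E 580101.7 m, N 9507727.4 m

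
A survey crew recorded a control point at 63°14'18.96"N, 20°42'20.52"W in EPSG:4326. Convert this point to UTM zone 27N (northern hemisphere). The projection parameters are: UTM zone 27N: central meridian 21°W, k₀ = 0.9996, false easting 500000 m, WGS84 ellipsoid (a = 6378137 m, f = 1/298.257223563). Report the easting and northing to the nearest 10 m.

E 514790 m, N 7012210 m

Zone 27 central meridian λ₀ = 6×27 − 183 = -21°; Δλ = +0.2943°.
Transverse Mercator on WGS84 with k₀ = 0.9996 gives E = 514785.211 m, N = 7012207.685 m.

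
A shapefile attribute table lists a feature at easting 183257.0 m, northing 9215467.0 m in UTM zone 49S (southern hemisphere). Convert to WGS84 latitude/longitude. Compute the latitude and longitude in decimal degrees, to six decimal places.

Zone 49S: λ₀ = 111°, k₀ = 0.9996, false easting 500000 m, false northing 10000000 m.
Meridian distance M = (N − FN)/k₀ = -784846.9 m.
Inverse transverse Mercator on WGS84 gives φ = -7.08870033°, λ = 108.13290015°.

lat -7.088700°, lon 108.132900°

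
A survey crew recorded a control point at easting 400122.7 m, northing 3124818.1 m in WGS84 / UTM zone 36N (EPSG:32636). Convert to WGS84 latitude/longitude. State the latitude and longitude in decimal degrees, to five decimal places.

Zone 36N: λ₀ = 33°, k₀ = 0.9996, false easting 500000 m.
Meridian distance M = (N − FN)/k₀ = 3126068.5 m.
Inverse transverse Mercator on WGS84 gives φ = 28.24549976°, λ = 31.98190000°.

lat 28.24550°, lon 31.98190°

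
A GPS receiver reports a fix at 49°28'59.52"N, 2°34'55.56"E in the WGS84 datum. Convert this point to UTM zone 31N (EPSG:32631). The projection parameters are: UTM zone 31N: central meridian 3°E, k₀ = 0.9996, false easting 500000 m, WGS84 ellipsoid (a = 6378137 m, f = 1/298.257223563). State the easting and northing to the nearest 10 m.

E 469730 m, N 5481260 m

Zone 31 central meridian λ₀ = 6×31 − 183 = 3°; Δλ = -0.4179°.
Transverse Mercator on WGS84 with k₀ = 0.9996 gives E = 469730.556 m, N = 5481257.011 m.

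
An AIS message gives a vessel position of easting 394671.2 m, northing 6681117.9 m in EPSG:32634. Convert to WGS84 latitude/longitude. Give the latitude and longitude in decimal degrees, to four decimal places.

Zone 34N: λ₀ = 21°, k₀ = 0.9996, false easting 500000 m.
Meridian distance M = (N − FN)/k₀ = 6683791.4 m.
Inverse transverse Mercator on WGS84 gives φ = 60.25310026°, λ = 19.09690031°.

lat 60.2531°, lon 19.0969°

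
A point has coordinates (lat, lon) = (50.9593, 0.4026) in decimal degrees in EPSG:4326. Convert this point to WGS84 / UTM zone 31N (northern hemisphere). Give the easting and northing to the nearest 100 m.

E 317600 m, N 5648500 m

Zone 31 central meridian λ₀ = 6×31 − 183 = 3°; Δλ = -2.5974°.
Transverse Mercator on WGS84 with k₀ = 0.9996 gives E = 317594.936 m, N = 5648511.163 m.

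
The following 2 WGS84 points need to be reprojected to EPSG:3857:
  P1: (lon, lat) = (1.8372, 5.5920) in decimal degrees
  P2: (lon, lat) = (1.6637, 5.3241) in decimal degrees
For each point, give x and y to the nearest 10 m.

Web Mercator: x = R·λ, y = R·ln tan(π/4+φ/2), R = 6378137 m.
P1 (5.5920°, 1.8372°) → (204516.168, 623489.224) m.
P2 (5.3241°, 1.6637°) → (185202.237, 593530.877) m.

P1: x 204520 m, y 623490 m; P2: x 185200 m, y 593530 m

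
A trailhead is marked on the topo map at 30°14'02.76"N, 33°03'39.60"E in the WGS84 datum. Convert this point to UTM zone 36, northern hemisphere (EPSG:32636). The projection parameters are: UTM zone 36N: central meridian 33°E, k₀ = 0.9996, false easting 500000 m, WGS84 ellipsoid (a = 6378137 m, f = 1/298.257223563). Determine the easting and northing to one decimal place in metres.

Zone 36 central meridian λ₀ = 6×36 − 183 = 33°; Δλ = +0.0610°.
Transverse Mercator on WGS84 with k₀ = 0.9996 gives E = 505869.452 m, N = 3344727.565 m.

E 505869.5 m, N 3344727.6 m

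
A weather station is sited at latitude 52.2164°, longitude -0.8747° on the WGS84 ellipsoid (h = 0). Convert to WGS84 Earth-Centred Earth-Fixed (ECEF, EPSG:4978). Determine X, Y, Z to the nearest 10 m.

X 3915500 m, Y -59780 m, Z 5017590 m

WGS84: a = 6378137 m, e² = 0.006694380; N(φ) = a/√(1−e²sin²φ) = 6391513.922 m.
X = (N+h)·cosφ·cosλ = 3915501.919 m; Y = (N+h)·cosφ·sinλ = -59780.243 m; Z = (N(1−e²)+h)·sinφ = 5017591.806 m.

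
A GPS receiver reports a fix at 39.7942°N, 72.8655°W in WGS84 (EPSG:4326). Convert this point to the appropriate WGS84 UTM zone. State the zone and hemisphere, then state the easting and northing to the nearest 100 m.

Zone 18N: E 682800 m, N 4407100 m

Longitude -72.8655° lies in the 6° band [-78°, -72°), giving zone 18; latitude is north of the equator, so 18N.
Zone 18 central meridian λ₀ = 6×18 − 183 = -75°; Δλ = +2.1345°.
Transverse Mercator on WGS84 with k₀ = 0.9996 gives E = 682753.808 m, N = 4407095.163 m.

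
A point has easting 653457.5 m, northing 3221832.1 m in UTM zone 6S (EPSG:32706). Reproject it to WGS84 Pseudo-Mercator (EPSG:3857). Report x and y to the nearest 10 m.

Unproject from UTM 6S (λ₀ = -147°) → φ = -61.10810000°, λ = -144.15239950°.
Web Mercator (R = 6378137 m): x = -16046971.709 m, y = -8650686.920 m.

x -16046970 m, y -8650690 m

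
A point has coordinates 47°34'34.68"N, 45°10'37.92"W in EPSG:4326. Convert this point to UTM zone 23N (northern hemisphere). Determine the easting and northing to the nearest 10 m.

Zone 23 central meridian λ₀ = 6×23 − 183 = -45°; Δλ = -0.1772°.
Transverse Mercator on WGS84 with k₀ = 0.9996 gives E = 486673.809 m, N = 5269224.687 m.

E 486670 m, N 5269220 m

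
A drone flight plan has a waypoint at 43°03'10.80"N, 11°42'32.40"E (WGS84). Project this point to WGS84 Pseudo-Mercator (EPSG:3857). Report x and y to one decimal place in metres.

Web Mercator is spherical with R = a = 6378137 m.
x = R·λ = 6378137 × 0.204360602 = 1303439.918 m.
y = R·ln tan(π/4 + φ/2) = 6378137 × 0.834106020 = 5320042.470 m.

x 1303439.9 m, y 5320042.5 m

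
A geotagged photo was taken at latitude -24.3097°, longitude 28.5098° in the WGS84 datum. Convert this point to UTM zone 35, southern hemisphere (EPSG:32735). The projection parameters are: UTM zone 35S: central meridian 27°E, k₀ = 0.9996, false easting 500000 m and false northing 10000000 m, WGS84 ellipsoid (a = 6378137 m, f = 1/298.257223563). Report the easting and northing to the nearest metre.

Zone 35 central meridian λ₀ = 6×35 − 183 = 27°; Δλ = +1.5098°.
Transverse Mercator on WGS84 with k₀ = 0.9996 gives E = 653205.449 m, N = 7310653.561 m.

E 653205 m, N 7310654 m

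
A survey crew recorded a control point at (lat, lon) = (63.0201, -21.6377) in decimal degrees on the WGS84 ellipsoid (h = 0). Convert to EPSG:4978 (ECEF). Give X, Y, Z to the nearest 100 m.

X 2696900 m, Y -1069800 m, Z 5661000 m

WGS84: a = 6378137 m, e² = 0.006694380; N(φ) = a/√(1−e²sin²φ) = 6395159.647 m.
X = (N+h)·cosφ·cosλ = 2696896.754 m; Y = (N+h)·cosφ·sinλ = -1069830.199 m; Z = (N(1−e²)+h)·sinφ = 5660994.886 m.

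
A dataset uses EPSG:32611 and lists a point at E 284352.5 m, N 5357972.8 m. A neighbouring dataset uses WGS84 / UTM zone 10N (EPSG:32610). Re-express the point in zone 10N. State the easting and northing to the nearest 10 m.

E 728970 m, N 5358490 m

UTM 11N → geographic: φ = 48.33810031°, λ = -119.91010026°.
UTM 10N (λ₀ = -123°) forward: E = 728969.749 m, N = 5358494.406 m.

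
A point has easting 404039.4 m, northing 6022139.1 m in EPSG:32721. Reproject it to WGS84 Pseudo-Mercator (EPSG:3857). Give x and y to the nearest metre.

x -6463644 m, y -4292424 m

Unproject from UTM 21S (λ₀ = -57°) → φ = -35.94039971°, λ = -58.06389994°.
Web Mercator (R = 6378137 m): x = -6463643.774 m, y = -4292423.559 m.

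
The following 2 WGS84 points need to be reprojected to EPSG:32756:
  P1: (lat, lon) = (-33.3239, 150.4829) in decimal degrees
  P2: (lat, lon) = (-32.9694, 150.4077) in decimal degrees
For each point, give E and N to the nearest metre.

UTM zone 56S: λ₀ = 153°, k₀ = 0.9996.
P1 (-33.3239°, 150.4829°) → (265695.812, 6309975.992) m.
P2 (-32.9694°, 150.4077°) → (257720.615, 6349121.491) m.

P1: E 265696 m, N 6309976 m; P2: E 257721 m, N 6349121 m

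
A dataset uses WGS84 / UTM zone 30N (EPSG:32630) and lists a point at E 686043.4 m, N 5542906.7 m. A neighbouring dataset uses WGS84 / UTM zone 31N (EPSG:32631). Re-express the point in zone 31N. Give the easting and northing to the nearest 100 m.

E 256200 m, N 5545200 m

UTM 30N → geographic: φ = 50.00940010°, λ = -0.40340019°.
UTM 31N (λ₀ = 3°) forward: E = 256160.688 m, N = 5545227.373 m.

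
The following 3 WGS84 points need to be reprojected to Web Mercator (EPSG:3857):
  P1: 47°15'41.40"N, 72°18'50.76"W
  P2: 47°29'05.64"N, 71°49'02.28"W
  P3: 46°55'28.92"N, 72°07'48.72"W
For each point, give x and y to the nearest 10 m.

Web Mercator: x = R·λ, y = R·ln tan(π/4+φ/2), R = 6378137 m.
P1 (47.2615°, -72.3141°) → (-8049968.789, 5984862.473) m.
P2 (47.4849°, -71.8173°) → (-7994665.266, 6021584.394) m.
P3 (46.9247°, -72.1302°) → (-8029497.135, 5929791.845) m.

P1: x -8049970 m, y 5984860 m; P2: x -7994670 m, y 6021580 m; P3: x -8029500 m, y 5929790 m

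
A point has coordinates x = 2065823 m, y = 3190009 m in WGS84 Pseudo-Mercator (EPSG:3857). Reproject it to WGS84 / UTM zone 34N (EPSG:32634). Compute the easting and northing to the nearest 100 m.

Web Mercator inverse (R = 6378137 m) → φ = 27.53130056°, λ = 18.55760375°.
UTM 34N forward: E = 258784.286 m, N = 3047661.292 m.

E 258800 m, N 3047700 m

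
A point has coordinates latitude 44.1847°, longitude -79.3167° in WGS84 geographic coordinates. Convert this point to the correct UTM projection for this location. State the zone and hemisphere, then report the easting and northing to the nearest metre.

Zone 17N: E 634538 m, N 4893765 m

Longitude -79.3167° lies in the 6° band [-84°, -78°), giving zone 17; latitude is north of the equator, so 17N.
Zone 17 central meridian λ₀ = 6×17 − 183 = -81°; Δλ = +1.6833°.
Transverse Mercator on WGS84 with k₀ = 0.9996 gives E = 634538.295 m, N = 4893765.033 m.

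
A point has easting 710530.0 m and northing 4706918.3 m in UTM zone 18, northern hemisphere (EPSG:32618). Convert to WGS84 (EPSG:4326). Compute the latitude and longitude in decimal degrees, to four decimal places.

Zone 18N: λ₀ = -75°, k₀ = 0.9996, false easting 500000 m.
Meridian distance M = (N − FN)/k₀ = 4708801.8 m.
Inverse transverse Mercator on WGS84 gives φ = 42.48600012°, λ = -72.43839974°.

lat 42.4860°, lon -72.4384°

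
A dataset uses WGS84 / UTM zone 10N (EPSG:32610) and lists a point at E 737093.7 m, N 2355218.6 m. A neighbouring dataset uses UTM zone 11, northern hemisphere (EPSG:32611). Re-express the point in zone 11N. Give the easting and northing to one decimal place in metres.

UTM 10N → geographic: φ = 21.28329997°, λ = -120.71480002°.
UTM 11N (λ₀ = -117°) forward: E = 114458.140 m, N = 2358042.821 m.

E 114458.1 m, N 2358042.8 m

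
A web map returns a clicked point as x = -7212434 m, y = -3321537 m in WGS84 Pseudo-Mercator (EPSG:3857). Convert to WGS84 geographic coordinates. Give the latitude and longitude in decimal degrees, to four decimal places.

R = 6378137 m. λ = x/R = -64.79039698°.
φ = 2·arctan(exp(y/R)) − 90° = 2·arctan(0.59406) − 90° = -28.57400231°.

lat -28.5740°, lon -64.7904°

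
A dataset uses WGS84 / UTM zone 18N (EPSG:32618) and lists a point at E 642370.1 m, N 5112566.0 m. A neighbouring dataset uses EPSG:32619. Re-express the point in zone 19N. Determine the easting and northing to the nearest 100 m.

E 179100 m, N 5119300 m

UTM 18N → geographic: φ = 46.15180022°, λ = -73.15629993°.
UTM 19N (λ₀ = -69°) forward: E = 179060.423 m, N = 5119316.006 m.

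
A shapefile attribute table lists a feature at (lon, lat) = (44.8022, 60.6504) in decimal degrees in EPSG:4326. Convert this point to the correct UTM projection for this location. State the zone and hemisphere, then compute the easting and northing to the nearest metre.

Zone 38N: E 489184 m, N 6723865 m

Longitude 44.8022° lies in the 6° band [42°, 48°), giving zone 38; latitude is north of the equator, so 38N.
Zone 38 central meridian λ₀ = 6×38 − 183 = 45°; Δλ = -0.1978°.
Transverse Mercator on WGS84 with k₀ = 0.9996 gives E = 489184.459 m, N = 6723864.607 m.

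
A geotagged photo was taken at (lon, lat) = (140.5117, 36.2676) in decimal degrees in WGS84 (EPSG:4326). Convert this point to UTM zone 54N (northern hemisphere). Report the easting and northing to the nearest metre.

E 456140 m, N 4013740 m

Zone 54 central meridian λ₀ = 6×54 − 183 = 141°; Δλ = -0.4883°.
Transverse Mercator on WGS84 with k₀ = 0.9996 gives E = 456139.684 m, N = 4013740.432 m.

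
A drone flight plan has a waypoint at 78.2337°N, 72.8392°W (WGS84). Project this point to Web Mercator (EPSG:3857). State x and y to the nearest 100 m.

Web Mercator is spherical with R = a = 6378137 m.
x = R·λ = 6378137 × -1.271283865 = -8108422.654 m.
y = R·ln tan(π/4 + φ/2) = 6378137 × 2.272611544 = 14495027.772 m.

x -8108400 m, y 14495000 m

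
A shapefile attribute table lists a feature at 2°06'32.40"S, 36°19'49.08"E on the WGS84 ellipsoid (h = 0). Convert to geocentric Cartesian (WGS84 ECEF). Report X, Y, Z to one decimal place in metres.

WGS84: a = 6378137 m, e² = 0.006694380; N(φ) = a/√(1−e²sin²φ) = 6378165.913 m.
X = (N+h)·cosφ·cosλ = 5134866.136 m; Y = (N+h)·cosφ·sinλ = 3776116.563 m; Z = (N(1−e²)+h)·sinφ = -233149.547 m.

X 5134866.1 m, Y 3776116.6 m, Z -233149.5 m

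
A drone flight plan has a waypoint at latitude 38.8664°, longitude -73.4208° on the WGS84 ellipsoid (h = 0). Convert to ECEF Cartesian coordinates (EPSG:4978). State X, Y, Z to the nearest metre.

WGS84: a = 6378137 m, e² = 0.006694380; N(φ) = a/√(1−e²sin²φ) = 6386560.070 m.
X = (N+h)·cosφ·cosλ = 1418897.521 m; Y = (N+h)·cosφ·sinλ = -4765915.918 m; Z = (N(1−e²)+h)·sinφ = 3980779.912 m.

X 1418898 m, Y -4765916 m, Z 3980780 m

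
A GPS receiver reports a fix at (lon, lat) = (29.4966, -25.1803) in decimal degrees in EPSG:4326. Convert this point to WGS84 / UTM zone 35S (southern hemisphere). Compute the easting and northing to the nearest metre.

Zone 35 central meridian λ₀ = 6×35 − 183 = 27°; Δλ = +2.4966°.
Transverse Mercator on WGS84 with k₀ = 0.9996 gives E = 751613.442 m, N = 7212754.293 m.

E 751613 m, N 7212754 m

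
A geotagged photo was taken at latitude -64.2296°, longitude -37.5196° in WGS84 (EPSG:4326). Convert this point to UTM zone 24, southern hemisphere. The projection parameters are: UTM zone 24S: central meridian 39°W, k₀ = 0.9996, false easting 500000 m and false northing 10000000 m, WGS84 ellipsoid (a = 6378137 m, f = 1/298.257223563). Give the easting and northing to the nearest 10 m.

E 571810 m, N 2876560 m

Zone 24 central meridian λ₀ = 6×24 − 183 = -39°; Δλ = +1.4804°.
Transverse Mercator on WGS84 with k₀ = 0.9996 gives E = 571809.861 m, N = 2876564.966 m.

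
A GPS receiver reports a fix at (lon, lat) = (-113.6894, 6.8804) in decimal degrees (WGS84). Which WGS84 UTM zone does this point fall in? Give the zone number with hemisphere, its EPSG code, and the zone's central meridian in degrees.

Zone 12N (EPSG:32612), central meridian -111°

UTM zone = ⌊(λ + 180)/6⌋ + 1; -113.6894° ∈ [-114°, -108°) → zone 12.
Hemisphere: N (φ ≥ 0).
Central meridian λ₀ = 6×12 − 183 = -111°.
EPSG code: 32612.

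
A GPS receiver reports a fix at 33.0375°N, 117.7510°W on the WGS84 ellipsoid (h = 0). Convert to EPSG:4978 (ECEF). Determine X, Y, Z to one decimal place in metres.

X -2492148.7 m, Y -4736594.9 m, Z 3457445.9 m

WGS84: a = 6378137 m, e² = 0.006694380; N(φ) = a/√(1−e²sin²φ) = 6384491.995 m.
X = (N+h)·cosφ·cosλ = -2492148.677 m; Y = (N+h)·cosφ·sinλ = -4736594.887 m; Z = (N(1−e²)+h)·sinφ = 3457445.872 m.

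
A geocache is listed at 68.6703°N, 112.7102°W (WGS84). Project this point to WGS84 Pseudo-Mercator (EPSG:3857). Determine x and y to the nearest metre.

Web Mercator is spherical with R = a = 6378137 m.
x = R·λ = 6378137 × -1.967164091 = -12546842.071 m.
y = R·ln tan(π/4 + φ/2) = 6378137 × 1.669630431 = 10649131.627 m.

x -12546842 m, y 10649132 m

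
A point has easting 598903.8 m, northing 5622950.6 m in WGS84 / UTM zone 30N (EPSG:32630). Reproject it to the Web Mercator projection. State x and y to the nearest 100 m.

x -177900 m, y 6577200 m

Unproject from UTM 30N (λ₀ = -3°) → φ = 50.74990026°, λ = -1.59799937°.
Web Mercator (R = 6378137 m): x = -177888.477 m, y = 6577172.644 m.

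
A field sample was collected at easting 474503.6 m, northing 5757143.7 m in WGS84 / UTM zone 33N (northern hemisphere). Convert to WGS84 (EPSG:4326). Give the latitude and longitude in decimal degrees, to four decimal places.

lat 51.9644°, lon 14.6289°

Zone 33N: λ₀ = 15°, k₀ = 0.9996, false easting 500000 m.
Meridian distance M = (N − FN)/k₀ = 5759447.5 m.
Inverse transverse Mercator on WGS84 gives φ = 51.96439977°, λ = 14.62889969°.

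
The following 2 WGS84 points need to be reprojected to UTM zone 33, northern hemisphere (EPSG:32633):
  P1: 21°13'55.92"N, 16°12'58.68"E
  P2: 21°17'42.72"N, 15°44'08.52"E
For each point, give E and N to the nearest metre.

P1: E 626219 m, N 2348331 m; P2: E 576311 m, N 2354997 m

UTM zone 33N: λ₀ = 15°, k₀ = 0.9996.
P1 (21.2322°, 16.2163°) → (626219.121, 2348331.427) m.
P2 (21.2952°, 15.7357°) → (576310.635, 2354996.735) m.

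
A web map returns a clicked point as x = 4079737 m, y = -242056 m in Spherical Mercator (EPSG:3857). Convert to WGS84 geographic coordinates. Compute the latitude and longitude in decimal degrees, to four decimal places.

lat -2.1739°, lon 36.6489°

R = 6378137 m. λ = x/R = 36.64890102°.
φ = 2·arctan(exp(y/R)) − 90° = 2·arctan(0.96276) − 90° = -2.17390427°.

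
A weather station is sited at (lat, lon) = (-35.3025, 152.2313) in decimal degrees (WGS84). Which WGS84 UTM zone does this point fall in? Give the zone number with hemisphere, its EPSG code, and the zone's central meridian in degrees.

Zone 56S (EPSG:32756), central meridian 153°

UTM zone = ⌊(λ + 180)/6⌋ + 1; 152.2313° ∈ [150°, 156°) → zone 56.
Hemisphere: S (φ < 0).
Central meridian λ₀ = 6×56 − 183 = 153°.
EPSG code: 32756.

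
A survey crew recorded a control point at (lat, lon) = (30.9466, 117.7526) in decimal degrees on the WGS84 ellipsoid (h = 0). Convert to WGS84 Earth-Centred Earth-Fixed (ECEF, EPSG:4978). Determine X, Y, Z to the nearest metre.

WGS84: a = 6378137 m, e² = 0.006694380; N(φ) = a/√(1−e²sin²φ) = 6383790.030 m.
X = (N+h)·cosφ·cosλ = -2549477.077 m; Y = (N+h)·cosφ·sinλ = 4845225.283 m; Z = (N(1−e²)+h)·sinφ = 3260817.319 m.

X -2549477 m, Y 4845225 m, Z 3260817 m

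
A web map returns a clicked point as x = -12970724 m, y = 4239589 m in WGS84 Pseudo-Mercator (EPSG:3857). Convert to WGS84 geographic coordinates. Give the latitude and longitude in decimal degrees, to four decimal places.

lat 35.5552°, lon -116.5180°

R = 6378137 m. λ = x/R = -116.51799615°.
φ = 2·arctan(exp(y/R)) − 90° = 2·arctan(1.94392) − 90° = 35.55520054°.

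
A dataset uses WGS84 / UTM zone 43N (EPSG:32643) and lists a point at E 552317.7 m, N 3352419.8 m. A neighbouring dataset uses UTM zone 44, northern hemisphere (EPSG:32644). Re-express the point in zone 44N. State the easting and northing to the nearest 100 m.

UTM 43N → geographic: φ = 30.30239967°, λ = 75.54409957°.
UTM 44N (λ₀ = 81°) forward: E = -24998.150 m, N = 3364930.608 m.

E -25000 m, N 3364900 m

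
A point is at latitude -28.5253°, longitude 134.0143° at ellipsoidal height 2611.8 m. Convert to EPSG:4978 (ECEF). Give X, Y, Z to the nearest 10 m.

WGS84: a = 6378137 m, e² = 0.006694380; N(φ) = a/√(1−e²sin²φ) = 6383011.203 m.
X = (N+h)·cosφ·cosλ = -3898352.357 m; Y = (N+h)·cosφ·sinλ = 4034846.275 m; Z = (N(1−e²)+h)·sinφ = -3029027.931 m.

X -3898350 m, Y 4034850 m, Z -3029030 m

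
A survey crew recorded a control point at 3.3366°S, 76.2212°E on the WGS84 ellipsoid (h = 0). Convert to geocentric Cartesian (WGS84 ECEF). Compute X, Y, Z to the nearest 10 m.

WGS84: a = 6378137 m, e² = 0.006694380; N(φ) = a/√(1−e²sin²φ) = 6378209.319 m.
X = (N+h)·cosφ·cosλ = 1516549.185 m; Y = (N+h)·cosφ·sinλ = 6184159.299 m; Z = (N(1−e²)+h)·sinφ = -368737.814 m.

X 1516550 m, Y 6184160 m, Z -368740 m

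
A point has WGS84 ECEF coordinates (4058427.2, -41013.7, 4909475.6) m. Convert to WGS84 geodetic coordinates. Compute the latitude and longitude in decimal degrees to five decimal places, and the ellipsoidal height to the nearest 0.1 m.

λ = atan2(Y, X) = -0.57900063°; p = √(X²+Y²) = 4058634.4 m.
Bowring's method on WGS84 (a = 6378137 m, b = 6356752.314 m) gives φ = 50.60840030°, h = 4479.331 m.

lat 50.60840°, lon -0.57900°, h 4479.3 m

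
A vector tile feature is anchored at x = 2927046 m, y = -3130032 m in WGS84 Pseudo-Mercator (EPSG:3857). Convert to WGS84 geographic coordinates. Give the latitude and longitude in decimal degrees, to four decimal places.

lat -27.0525°, lon 26.2941°

R = 6378137 m. λ = x/R = 26.29410159°.
φ = 2·arctan(exp(y/R)) − 90° = 2·arctan(0.61217) − 90° = -27.05249630°.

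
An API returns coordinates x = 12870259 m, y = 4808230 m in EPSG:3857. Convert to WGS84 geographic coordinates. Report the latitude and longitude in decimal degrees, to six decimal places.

R = 6378137 m. λ = x/R = 115.61550370°.
φ = 2·arctan(exp(y/R)) − 90° = 2·arctan(2.12519) − 90° = 39.60169929°.

lat 39.601699°, lon 115.615504°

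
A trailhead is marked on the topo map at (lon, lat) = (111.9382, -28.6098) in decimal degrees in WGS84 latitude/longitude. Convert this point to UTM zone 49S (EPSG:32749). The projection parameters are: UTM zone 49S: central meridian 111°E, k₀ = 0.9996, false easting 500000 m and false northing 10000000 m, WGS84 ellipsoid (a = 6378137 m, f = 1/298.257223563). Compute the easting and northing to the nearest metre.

E 591724 m, N 6834884 m

Zone 49 central meridian λ₀ = 6×49 − 183 = 111°; Δλ = +0.9382°.
Transverse Mercator on WGS84 with k₀ = 0.9996 gives E = 591723.924 m, N = 6834884.329 m.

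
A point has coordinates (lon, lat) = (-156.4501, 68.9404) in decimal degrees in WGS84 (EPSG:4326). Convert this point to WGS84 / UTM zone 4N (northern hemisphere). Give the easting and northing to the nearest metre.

E 602232 m, N 7649840 m

Zone 4 central meridian λ₀ = 6×4 − 183 = -159°; Δλ = +2.5499°.
Transverse Mercator on WGS84 with k₀ = 0.9996 gives E = 602232.300 m, N = 7649839.872 m.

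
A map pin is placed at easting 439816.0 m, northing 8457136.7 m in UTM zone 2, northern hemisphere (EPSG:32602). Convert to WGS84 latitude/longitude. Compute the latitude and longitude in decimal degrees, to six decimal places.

Zone 2N: λ₀ = -171°, k₀ = 0.9996, false easting 500000 m.
Meridian distance M = (N − FN)/k₀ = 8460520.9 m.
Inverse transverse Mercator on WGS84 gives φ = 76.18639968°, λ = -173.25859999°.

lat 76.186400°, lon -173.258600°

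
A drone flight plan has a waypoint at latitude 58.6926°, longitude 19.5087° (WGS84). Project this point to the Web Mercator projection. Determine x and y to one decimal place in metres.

Web Mercator is spherical with R = a = 6378137 m.
x = R·λ = 6378137 × 0.340491048 = 2171698.55004 m.
y = R·ln tan(π/4 + φ/2) = 6378137 × 1.272196021 = 8114240.510 m.

x 2171698.6 m, y 8114240.5 m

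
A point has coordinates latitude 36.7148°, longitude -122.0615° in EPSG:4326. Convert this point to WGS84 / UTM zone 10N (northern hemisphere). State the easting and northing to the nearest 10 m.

Zone 10 central meridian λ₀ = 6×10 − 183 = -123°; Δλ = +0.9385°.
Transverse Mercator on WGS84 with k₀ = 0.9996 gives E = 583815.958 m, N = 4063645.371 m.

E 583820 m, N 4063650 m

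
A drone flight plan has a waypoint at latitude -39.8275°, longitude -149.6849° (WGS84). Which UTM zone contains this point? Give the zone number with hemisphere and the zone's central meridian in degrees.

UTM zone = ⌊(λ + 180)/6⌋ + 1; -149.6849° ∈ [-150°, -144°) → zone 6.
Hemisphere: S (φ < 0).
Central meridian λ₀ = 6×6 − 183 = -147°.

Zone 6S, central meridian -147°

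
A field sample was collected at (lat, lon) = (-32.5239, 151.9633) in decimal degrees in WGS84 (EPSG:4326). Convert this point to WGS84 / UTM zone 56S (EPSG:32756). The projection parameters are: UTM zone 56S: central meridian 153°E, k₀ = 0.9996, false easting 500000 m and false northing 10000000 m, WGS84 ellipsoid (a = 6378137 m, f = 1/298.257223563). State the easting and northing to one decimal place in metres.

E 402636.8 m, N 6401017.9 m

Zone 56 central meridian λ₀ = 6×56 − 183 = 153°; Δλ = -1.0367°.
Transverse Mercator on WGS84 with k₀ = 0.9996 gives E = 402636.769 m, N = 6401017.922 m.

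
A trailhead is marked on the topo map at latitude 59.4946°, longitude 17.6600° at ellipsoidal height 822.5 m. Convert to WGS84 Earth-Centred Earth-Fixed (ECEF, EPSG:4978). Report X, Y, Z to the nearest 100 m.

X 3093200 m, Y 984800 m, Z 5472800 m

WGS84: a = 6378137 m, e² = 0.006694380; N(φ) = a/√(1−e²sin²φ) = 6394044.030 m.
X = (N+h)·cosφ·cosλ = 3093179.265 m; Y = (N+h)·cosφ·sinλ = 984780.567 m; Z = (N(1−e²)+h)·sinφ = 5472818.295 m.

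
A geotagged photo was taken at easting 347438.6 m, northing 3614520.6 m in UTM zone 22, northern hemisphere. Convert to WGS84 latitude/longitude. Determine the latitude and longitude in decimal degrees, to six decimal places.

lat 32.657800°, lon -52.626800°

Zone 22N: λ₀ = -51°, k₀ = 0.9996, false easting 500000 m.
Meridian distance M = (N − FN)/k₀ = 3615967.0 m.
Inverse transverse Mercator on WGS84 gives φ = 32.65780017°, λ = -52.62679964°.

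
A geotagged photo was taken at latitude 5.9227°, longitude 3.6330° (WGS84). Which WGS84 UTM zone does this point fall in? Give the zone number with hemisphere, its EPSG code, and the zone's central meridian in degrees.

UTM zone = ⌊(λ + 180)/6⌋ + 1; 3.6330° ∈ [0°, 6°) → zone 31.
Hemisphere: N (φ ≥ 0).
Central meridian λ₀ = 6×31 − 183 = 3°.
EPSG code: 32631.

Zone 31N (EPSG:32631), central meridian 3°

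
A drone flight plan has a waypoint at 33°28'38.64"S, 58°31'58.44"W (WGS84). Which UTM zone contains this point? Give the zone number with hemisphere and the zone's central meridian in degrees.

UTM zone = ⌊(λ + 180)/6⌋ + 1; -58.5329° ∈ [-60°, -54°) → zone 21.
Hemisphere: S (φ < 0).
Central meridian λ₀ = 6×21 − 183 = -57°.

Zone 21S, central meridian -57°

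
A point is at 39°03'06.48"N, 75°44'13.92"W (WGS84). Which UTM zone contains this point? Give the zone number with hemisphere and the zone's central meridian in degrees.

Zone 18N, central meridian -75°

UTM zone = ⌊(λ + 180)/6⌋ + 1; -75.7372° ∈ [-78°, -72°) → zone 18.
Hemisphere: N (φ ≥ 0).
Central meridian λ₀ = 6×18 − 183 = -75°.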